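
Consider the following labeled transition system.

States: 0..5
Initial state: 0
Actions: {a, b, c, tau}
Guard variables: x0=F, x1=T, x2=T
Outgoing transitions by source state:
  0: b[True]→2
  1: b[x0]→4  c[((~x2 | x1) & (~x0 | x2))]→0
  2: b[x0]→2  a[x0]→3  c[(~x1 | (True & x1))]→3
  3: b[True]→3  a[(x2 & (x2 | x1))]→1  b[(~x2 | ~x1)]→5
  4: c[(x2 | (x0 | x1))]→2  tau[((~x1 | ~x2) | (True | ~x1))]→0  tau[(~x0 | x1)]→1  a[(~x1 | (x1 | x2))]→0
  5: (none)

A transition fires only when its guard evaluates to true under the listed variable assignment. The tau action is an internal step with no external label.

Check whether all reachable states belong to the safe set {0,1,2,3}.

Inv-set: {0,1,2,3}
Reachable = {0,1,2,3}
  0: ok
  1: ok
  2: ok
  3: ok

Answer: INVARIANT HOLDS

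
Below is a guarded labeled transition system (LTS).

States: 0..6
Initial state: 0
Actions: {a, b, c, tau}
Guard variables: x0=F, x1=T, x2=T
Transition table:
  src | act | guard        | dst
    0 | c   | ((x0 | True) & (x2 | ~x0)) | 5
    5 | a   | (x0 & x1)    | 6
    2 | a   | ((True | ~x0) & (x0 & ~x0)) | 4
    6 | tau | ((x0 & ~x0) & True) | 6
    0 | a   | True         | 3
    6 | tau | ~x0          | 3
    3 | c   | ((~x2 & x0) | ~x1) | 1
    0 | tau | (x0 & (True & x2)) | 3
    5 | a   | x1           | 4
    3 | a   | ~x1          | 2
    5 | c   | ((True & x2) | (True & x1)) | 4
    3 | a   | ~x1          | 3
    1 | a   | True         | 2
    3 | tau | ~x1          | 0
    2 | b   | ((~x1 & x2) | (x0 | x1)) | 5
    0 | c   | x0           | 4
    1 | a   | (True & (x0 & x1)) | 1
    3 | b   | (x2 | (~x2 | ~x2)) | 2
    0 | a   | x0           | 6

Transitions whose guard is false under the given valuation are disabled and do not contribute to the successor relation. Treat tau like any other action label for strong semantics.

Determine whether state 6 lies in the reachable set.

Guard filter leaves 8 enabled edge(s).
L0 = {0}
L1 = {3,5}  cumulative {0,3,5}
L2 = {2,4}  cumulative {0,2,3,4,5}
Reach set: {0,2,3,4,5}

Answer: UNREACHABLE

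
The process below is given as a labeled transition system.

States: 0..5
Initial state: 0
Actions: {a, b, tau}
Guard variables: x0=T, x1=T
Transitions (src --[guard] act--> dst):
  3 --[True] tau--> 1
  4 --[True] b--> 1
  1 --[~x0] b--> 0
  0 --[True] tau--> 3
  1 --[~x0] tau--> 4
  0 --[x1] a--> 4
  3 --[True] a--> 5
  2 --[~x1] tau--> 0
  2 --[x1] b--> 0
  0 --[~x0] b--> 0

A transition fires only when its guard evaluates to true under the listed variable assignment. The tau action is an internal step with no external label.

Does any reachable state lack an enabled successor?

R = {0,1,3,4,5}
  0: a→4  tau→3  [2 exit(s)]
  1: ∅  [no exit]
  3: a→5  tau→1  [2 exit(s)]
  4: b→1  [1 exit(s)]
  5: ∅  [no exit]
witness 1: tau·tau

Answer: DEADLOCK at state 1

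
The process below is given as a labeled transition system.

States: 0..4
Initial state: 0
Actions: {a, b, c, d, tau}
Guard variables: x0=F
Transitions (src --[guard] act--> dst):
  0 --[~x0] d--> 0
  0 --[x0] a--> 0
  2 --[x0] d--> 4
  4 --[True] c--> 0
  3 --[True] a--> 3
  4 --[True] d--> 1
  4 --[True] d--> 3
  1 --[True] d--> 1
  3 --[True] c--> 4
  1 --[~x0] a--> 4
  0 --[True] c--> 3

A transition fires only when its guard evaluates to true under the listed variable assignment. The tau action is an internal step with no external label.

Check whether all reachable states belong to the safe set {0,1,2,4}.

Allowed set {0,1,2,4}
Reachable = {0,1,3,4}
  0: safe
  1: safe
  3: outside
  4: safe
reach 3 via c — violates

Answer: INVARIANT VIOLATED at state 3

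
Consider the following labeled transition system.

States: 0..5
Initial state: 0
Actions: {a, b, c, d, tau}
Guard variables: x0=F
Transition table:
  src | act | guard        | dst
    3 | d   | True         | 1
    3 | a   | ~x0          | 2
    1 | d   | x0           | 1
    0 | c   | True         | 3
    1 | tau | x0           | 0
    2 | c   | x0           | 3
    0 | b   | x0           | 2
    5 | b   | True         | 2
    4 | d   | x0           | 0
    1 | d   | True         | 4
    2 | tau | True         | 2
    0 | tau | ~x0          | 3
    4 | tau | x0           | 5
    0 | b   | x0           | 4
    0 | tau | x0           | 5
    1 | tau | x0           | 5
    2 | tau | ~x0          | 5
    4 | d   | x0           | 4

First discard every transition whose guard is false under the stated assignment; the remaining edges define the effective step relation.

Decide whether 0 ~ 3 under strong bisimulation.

Bisimulation quotient by refinement:
  round 0: {{0,1,2,3,4,5}}
  round 1: {{0},{1},{2},{3},{4},{5}}
Fixed point at round 2; 6 class(es).
0∈{0}, 3∈{3}

Answer: NOT BISIMILAR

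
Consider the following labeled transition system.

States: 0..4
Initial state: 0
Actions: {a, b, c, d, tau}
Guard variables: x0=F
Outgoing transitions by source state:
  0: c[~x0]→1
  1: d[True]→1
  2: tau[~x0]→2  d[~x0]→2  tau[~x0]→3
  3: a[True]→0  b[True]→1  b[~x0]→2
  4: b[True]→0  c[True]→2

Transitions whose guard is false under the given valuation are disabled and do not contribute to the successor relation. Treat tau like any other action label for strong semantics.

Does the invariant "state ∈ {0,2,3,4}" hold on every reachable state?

Answer: INVARIANT VIOLATED at state 1

Trace:
Inv-set: {0,2,3,4}
R = {0,1}
  0: ok
  1: ✗ unsafe
witness against invariant: c → 1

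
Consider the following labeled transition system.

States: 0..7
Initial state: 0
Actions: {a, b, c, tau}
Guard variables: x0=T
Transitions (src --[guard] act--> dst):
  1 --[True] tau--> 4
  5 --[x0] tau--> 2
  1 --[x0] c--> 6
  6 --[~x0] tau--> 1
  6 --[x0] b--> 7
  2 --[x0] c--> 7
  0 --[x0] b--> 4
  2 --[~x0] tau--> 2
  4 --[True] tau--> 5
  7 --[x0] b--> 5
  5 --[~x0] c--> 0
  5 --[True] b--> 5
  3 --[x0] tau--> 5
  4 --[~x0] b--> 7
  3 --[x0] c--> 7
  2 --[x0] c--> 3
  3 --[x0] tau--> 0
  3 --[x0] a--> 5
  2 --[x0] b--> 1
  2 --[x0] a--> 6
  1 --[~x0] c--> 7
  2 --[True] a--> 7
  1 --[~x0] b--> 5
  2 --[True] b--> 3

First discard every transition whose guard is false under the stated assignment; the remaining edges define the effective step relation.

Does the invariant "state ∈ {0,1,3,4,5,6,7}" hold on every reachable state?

Inv-set: {0,1,3,4,5,6,7}
R = {0,1,2,3,4,5,6,7}
  0: ✓
  1: ✓
  2: VIOLATES
  3: ✓
  4: ✓
  5: ✓
  6: ✓
  7: ✓
counterexample path to 2: b·tau·tau

Answer: INVARIANT VIOLATED at state 2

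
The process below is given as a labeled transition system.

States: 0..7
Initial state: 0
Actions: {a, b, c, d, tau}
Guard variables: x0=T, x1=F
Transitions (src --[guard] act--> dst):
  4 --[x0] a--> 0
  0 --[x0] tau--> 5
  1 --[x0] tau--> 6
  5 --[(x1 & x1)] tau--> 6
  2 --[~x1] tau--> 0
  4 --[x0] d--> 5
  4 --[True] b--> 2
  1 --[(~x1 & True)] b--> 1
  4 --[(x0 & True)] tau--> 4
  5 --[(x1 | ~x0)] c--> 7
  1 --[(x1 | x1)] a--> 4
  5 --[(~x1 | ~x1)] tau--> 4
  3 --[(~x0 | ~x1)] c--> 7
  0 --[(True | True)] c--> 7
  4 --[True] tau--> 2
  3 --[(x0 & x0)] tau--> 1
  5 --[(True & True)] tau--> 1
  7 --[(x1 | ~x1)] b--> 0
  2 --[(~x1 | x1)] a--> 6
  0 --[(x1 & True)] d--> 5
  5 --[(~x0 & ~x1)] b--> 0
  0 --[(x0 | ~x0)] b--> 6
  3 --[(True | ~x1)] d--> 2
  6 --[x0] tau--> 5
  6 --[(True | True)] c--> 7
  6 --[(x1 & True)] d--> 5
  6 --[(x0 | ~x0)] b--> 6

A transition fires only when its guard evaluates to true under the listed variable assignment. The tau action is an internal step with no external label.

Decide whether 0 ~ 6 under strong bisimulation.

Answer: BISIMILAR

Trace:
Refine partition for ~:
  round 0: {{0,1,2,3,4,5,6,7}}
  round 1: {{0,6},{1},{2},{3},{4},{5},{7}}
Fixed point at round 2; 7 class(es).
0∈{0,6}, 6∈{0,6}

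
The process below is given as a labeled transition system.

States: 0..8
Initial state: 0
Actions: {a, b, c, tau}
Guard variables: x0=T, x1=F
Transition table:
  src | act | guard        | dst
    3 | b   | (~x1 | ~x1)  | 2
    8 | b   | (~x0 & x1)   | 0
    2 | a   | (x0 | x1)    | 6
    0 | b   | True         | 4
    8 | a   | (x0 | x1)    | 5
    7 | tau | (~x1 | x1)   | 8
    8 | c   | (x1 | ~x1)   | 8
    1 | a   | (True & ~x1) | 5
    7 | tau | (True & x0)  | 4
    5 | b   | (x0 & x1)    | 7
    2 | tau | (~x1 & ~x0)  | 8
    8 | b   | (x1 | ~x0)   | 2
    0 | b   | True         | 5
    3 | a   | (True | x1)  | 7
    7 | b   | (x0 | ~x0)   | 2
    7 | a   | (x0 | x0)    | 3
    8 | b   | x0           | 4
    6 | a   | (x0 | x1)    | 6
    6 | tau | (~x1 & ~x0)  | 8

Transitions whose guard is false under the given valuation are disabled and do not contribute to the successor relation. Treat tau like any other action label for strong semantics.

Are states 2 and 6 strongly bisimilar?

Answer: BISIMILAR

Analysis:
Refine partition for ~:
  P[0] = {{0,1,2,3,4,5,6,7,8}}
  P[1] = {{0},{1,2,6},{3},{4,5},{7},{8}}
  P[2] = {{0},{1},{2,6},{3},{4,5},{7},{8}}
7 equivalence class(es) (converged in 3)
2∈{2,6}, 6∈{2,6}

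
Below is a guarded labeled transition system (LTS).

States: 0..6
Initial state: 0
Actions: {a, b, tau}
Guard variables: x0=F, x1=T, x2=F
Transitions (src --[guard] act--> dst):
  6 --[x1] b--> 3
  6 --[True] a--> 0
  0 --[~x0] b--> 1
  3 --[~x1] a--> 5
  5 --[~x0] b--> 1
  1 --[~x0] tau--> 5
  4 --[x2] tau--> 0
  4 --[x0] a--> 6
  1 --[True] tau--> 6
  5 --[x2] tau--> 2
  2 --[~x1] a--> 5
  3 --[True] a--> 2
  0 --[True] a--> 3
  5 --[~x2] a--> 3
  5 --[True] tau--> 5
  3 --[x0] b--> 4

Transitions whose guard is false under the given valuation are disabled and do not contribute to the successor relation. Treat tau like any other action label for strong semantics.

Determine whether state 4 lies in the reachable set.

Guard filter leaves 10 enabled edge(s).
Layer 0: {0}
Layer 1: {1,3}  cumulative {0,1,3}
Layer 2: {2,5,6}  cumulative {0,1,2,3,5,6}
R = {0,1,2,3,5,6}

Answer: UNREACHABLE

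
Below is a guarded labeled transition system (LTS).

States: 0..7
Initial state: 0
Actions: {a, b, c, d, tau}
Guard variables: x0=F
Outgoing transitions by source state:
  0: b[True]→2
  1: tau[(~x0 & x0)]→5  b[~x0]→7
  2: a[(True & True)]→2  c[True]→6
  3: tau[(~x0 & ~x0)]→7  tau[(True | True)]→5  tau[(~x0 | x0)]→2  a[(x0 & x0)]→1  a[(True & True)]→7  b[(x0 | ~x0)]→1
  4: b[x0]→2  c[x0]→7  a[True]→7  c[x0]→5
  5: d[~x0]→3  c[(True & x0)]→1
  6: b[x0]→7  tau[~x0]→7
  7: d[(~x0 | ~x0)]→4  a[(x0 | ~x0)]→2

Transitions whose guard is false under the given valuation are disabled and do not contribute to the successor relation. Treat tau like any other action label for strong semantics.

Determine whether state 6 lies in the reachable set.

Guard filter leaves 14 enabled edge(s).
Layer 0: {0}
Layer 1: {2}  cumulative {0,2}
Layer 2: {6}  cumulative {0,2,6}
Layer 3: {7}  cumulative {0,2,6,7}
Layer 4: {4}  cumulative {0,2,4,6,7}
Reach set: {0,2,4,6,7}
witness 6: b·c

Answer: REACHABLE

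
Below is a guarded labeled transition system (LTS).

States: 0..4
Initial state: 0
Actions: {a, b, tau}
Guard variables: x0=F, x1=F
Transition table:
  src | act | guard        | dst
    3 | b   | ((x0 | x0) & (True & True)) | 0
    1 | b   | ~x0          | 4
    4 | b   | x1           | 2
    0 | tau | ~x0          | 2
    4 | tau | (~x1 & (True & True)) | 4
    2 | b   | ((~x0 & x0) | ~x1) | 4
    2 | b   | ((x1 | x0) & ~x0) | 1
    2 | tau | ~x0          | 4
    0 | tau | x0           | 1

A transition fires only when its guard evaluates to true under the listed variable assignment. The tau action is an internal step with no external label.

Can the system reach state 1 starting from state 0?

Answer: UNREACHABLE

Analysis:
5 transition(s) survive guard evaluation.
Layer 0: {0}
Layer 1: {2}  total {0,2}
Layer 2: {4}  total {0,2,4}
Reachable = {0,2,4}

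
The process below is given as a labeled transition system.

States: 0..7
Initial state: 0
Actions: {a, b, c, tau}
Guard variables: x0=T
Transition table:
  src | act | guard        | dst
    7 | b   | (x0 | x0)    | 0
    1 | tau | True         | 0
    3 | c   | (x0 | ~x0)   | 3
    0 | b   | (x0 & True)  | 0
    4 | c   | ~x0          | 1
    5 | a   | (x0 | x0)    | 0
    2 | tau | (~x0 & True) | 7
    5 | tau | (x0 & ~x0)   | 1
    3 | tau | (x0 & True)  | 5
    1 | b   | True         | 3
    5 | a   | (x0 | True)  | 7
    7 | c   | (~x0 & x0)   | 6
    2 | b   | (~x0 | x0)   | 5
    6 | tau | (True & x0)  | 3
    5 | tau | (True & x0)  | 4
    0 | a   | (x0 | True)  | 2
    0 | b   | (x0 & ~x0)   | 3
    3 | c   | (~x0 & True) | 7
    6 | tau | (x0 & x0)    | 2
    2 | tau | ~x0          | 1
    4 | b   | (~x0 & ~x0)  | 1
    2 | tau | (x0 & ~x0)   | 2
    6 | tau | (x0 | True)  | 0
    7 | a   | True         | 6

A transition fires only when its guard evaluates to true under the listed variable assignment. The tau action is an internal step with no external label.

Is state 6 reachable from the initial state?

Answer: REACHABLE

Trace:
After dropping false guards: 15 live edges.
L0 = {0}
L1 = {2}  now seen {0,2}
L2 = {5}  now seen {0,2,5}
L3 = {4,7}  now seen {0,2,4,5,7}
L4 = {6}  now seen {0,2,4,5,6,7}
L5 = {3}  now seen {0,2,3,4,5,6,7}
Reach set: {0,2,3,4,5,6,7}
witness 6: a·b·a·a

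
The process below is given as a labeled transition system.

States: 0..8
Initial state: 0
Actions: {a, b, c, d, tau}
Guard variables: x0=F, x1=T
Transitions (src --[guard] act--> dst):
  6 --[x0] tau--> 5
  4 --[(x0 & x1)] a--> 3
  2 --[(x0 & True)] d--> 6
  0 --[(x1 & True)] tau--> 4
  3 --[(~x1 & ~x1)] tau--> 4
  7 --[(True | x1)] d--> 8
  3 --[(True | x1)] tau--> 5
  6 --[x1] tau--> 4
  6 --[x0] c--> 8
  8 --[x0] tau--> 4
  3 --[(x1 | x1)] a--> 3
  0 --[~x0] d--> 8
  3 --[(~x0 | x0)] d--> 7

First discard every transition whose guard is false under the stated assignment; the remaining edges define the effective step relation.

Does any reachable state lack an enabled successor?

Answer: DEADLOCK at state 4

Working:
Reachable = {0,4,8}
  0: d→8  tau→4  [2 exit(s)]
  4: ∅  [no exit]
  8: ∅  [no exit]
Path to 4: tau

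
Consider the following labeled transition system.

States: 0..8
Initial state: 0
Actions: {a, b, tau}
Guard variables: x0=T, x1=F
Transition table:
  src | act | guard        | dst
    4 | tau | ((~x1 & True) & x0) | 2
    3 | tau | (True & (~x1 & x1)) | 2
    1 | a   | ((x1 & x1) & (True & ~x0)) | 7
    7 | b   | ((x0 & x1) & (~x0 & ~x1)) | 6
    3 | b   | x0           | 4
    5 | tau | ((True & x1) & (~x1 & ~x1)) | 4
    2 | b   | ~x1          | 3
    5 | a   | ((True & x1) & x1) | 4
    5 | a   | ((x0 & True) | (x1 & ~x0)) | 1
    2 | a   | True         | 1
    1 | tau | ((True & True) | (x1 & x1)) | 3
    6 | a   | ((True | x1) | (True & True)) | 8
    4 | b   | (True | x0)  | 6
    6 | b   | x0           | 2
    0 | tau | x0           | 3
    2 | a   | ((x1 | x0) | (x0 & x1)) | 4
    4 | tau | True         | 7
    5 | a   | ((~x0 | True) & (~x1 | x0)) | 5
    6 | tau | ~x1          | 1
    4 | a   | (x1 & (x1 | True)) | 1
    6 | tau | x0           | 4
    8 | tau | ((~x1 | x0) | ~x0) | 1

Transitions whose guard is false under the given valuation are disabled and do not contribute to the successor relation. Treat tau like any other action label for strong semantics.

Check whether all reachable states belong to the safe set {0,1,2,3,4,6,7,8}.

Answer: INVARIANT HOLDS

Analysis:
Allowed set {0,1,2,3,4,6,7,8}
Reachable = {0,1,2,3,4,6,7,8}
  0: ok
  1: ok
  2: ok
  3: ok
  4: ok
  6: ok
  7: ok
  8: ok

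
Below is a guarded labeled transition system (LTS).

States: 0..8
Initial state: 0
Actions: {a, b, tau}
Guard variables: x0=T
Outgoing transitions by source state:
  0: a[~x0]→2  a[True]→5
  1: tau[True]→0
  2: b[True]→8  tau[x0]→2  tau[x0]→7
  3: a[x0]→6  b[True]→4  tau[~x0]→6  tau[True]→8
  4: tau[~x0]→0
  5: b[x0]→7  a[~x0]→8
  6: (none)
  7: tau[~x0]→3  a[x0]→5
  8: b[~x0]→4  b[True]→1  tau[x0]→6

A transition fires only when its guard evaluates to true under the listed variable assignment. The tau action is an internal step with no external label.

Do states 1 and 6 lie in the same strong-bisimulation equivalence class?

Compute ~ classes (split until stable):
  round 0: {{0,1,2,3,4,5,6,7,8}}
  round 1: {{0,7},{1},{2,8},{3},{4,6},{5}}
  round 2: {{0,7},{1},{2},{3},{4,6},{5},{8}}
Fixed point at round 3; 7 class(es).
[1]={1}  [6]={4,6}

Answer: NOT BISIMILAR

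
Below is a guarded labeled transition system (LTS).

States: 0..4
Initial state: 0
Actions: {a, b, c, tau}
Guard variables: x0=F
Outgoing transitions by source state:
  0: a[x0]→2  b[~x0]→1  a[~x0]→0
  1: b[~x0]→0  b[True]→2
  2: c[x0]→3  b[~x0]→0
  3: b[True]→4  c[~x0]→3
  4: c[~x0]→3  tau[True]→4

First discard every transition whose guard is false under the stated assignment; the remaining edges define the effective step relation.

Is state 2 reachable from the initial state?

Guard filter leaves 9 enabled edge(s).
L0 = {0}
L1 = {1}  total {0,1}
L2 = {2}  total {0,1,2}
Reachable = {0,1,2}
trace reaching 2: b·b

Answer: REACHABLE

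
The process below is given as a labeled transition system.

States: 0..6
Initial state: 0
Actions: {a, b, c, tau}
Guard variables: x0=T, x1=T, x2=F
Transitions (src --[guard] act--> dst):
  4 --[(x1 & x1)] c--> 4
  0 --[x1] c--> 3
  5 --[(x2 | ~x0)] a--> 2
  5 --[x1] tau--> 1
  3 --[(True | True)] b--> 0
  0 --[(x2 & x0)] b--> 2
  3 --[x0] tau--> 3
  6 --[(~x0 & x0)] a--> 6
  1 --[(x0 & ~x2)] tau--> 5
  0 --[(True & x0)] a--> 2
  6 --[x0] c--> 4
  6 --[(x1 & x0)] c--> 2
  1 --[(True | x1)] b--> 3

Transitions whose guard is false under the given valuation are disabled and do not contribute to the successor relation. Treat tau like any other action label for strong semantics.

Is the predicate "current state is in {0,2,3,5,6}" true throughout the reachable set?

Allowed set {0,2,3,5,6}
Reach set: {0,2,3}
  0: safe
  2: safe
  3: safe

Answer: INVARIANT HOLDS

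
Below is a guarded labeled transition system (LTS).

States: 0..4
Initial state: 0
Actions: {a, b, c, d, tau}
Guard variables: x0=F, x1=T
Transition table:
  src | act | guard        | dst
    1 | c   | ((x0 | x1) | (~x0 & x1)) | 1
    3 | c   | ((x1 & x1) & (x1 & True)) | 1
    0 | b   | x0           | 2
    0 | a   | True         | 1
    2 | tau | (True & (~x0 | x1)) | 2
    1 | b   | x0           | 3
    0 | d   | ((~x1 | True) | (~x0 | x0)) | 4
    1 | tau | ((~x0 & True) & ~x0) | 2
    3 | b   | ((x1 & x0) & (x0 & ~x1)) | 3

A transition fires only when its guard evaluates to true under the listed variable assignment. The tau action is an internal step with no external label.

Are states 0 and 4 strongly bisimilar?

Answer: NOT BISIMILAR

Working:
Refine partition for ~:
  π0 = {{0,1,2,3,4}}
  π1 = {{0},{1},{2},{3},{4}}
stable after 2 split(s): 5 block(s)
0∈{0}, 4∈{4}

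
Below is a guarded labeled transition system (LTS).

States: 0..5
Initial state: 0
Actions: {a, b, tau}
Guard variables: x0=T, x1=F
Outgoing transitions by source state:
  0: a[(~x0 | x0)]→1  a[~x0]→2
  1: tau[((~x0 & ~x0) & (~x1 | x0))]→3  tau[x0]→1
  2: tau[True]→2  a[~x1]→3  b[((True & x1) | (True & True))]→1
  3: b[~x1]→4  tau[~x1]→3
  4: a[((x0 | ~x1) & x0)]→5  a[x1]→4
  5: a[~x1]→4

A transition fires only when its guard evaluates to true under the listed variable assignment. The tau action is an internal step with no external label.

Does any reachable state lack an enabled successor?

Reach set: {0,1}
  0: a→1  [1 exit(s)]
  1: tau→1  [1 exit(s)]

Answer: DEADLOCK-FREE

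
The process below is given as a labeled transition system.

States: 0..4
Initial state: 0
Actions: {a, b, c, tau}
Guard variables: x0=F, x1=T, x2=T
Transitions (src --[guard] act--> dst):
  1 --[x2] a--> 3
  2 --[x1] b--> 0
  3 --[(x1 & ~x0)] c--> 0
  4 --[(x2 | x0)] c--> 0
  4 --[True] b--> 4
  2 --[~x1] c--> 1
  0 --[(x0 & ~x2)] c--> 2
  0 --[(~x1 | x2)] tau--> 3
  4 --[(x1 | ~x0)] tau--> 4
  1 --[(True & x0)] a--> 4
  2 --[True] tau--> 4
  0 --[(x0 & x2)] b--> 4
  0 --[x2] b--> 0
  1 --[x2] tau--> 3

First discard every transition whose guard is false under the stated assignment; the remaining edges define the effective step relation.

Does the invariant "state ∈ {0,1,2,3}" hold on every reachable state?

Inv-set: {0,1,2,3}
Reachable = {0,3}
  0: ok
  3: ok

Answer: INVARIANT HOLDS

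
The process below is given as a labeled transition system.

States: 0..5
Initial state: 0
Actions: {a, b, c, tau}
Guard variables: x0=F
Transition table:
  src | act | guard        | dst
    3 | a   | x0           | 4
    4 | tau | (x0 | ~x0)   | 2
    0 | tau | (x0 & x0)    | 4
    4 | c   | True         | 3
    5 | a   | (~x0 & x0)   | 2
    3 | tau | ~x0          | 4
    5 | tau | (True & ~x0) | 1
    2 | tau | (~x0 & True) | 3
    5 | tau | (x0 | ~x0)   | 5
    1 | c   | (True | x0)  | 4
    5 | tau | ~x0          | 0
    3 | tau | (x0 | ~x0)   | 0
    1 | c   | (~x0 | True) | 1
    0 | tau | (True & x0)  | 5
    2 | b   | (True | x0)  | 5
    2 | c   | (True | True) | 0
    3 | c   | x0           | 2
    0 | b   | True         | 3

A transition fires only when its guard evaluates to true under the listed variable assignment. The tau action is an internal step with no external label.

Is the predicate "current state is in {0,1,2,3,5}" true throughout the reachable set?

Answer: INVARIANT VIOLATED at state 4

Working:
Safe = {0,1,2,3,5}
Reachable = {0,1,2,3,4,5}
  0: ✓
  1: ✓
  2: ✓
  3: ✓
  4: outside
  5: ✓
counterexample path to 4: b·tau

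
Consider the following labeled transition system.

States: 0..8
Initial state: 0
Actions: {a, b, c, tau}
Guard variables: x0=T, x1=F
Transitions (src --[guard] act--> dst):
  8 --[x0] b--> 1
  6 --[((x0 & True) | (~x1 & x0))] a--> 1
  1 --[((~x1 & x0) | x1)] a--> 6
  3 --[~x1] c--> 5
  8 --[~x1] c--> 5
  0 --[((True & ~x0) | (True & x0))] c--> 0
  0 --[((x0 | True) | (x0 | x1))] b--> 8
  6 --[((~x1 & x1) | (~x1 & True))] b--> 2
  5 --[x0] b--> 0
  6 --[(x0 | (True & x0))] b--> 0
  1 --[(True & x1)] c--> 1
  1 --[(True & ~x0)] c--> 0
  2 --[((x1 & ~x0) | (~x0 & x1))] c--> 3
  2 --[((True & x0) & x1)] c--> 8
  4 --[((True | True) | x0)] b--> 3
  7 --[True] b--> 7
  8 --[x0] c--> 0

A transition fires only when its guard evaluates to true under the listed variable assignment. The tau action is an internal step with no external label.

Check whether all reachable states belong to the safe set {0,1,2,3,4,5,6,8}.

Answer: INVARIANT HOLDS

Analysis:
Inv-set: {0,1,2,3,4,5,6,8}
Reachable = {0,1,2,5,6,8}
  0: ok
  1: ok
  2: ok
  5: ok
  6: ok
  8: ok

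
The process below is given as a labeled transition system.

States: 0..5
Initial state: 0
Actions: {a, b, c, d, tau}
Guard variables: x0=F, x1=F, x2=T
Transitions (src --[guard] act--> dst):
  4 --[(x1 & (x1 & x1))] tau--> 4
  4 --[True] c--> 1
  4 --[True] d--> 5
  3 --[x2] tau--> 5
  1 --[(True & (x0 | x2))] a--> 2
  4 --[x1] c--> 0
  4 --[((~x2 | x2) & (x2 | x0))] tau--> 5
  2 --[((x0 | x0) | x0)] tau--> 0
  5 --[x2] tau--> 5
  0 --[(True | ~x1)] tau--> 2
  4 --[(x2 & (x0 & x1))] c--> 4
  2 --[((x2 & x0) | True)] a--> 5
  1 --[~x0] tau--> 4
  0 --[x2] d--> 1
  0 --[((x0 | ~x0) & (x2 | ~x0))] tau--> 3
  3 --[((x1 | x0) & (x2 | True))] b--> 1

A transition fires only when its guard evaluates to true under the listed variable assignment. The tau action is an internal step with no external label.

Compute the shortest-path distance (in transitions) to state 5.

BFS to 5:
  depth 0: {0}
  depth 1: {1,2,3}
  depth 2: {4,5}
5 enters at depth 2; path tau·a

Answer: 2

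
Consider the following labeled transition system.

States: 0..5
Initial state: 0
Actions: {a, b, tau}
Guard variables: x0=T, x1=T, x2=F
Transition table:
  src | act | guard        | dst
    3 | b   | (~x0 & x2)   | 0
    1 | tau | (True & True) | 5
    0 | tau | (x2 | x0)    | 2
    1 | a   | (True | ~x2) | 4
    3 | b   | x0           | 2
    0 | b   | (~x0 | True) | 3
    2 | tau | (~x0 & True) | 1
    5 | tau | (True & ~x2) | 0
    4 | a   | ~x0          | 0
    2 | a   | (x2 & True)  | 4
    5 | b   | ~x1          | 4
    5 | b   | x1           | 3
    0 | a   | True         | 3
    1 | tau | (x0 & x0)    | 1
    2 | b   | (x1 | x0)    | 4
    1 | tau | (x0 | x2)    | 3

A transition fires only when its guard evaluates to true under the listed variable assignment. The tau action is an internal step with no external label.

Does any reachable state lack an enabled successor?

Reachable = {0,2,3,4}
  0: a→3  b→3  tau→2  [3 exit(s)]
  2: b→4  [1 exit(s)]
  3: b→2  [1 exit(s)]
  4: ∅  [STUCK]
trace reaching 4: tau·b

Answer: DEADLOCK at state 4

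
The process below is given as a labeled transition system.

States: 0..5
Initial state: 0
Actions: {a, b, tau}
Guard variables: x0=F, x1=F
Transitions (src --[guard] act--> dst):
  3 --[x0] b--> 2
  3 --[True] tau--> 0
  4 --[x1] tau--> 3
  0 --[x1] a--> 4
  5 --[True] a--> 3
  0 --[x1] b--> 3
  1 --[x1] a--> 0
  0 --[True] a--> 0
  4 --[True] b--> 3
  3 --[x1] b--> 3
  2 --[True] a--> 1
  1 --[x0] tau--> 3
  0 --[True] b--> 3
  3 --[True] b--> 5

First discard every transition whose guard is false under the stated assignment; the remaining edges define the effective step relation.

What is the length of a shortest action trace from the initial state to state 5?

Answer: 2

Analysis:
Breadth-first toward 5:
  L0 = {0}
  L1 = {3}
  L2 = {5}
depth(5)=2, e.g. b·b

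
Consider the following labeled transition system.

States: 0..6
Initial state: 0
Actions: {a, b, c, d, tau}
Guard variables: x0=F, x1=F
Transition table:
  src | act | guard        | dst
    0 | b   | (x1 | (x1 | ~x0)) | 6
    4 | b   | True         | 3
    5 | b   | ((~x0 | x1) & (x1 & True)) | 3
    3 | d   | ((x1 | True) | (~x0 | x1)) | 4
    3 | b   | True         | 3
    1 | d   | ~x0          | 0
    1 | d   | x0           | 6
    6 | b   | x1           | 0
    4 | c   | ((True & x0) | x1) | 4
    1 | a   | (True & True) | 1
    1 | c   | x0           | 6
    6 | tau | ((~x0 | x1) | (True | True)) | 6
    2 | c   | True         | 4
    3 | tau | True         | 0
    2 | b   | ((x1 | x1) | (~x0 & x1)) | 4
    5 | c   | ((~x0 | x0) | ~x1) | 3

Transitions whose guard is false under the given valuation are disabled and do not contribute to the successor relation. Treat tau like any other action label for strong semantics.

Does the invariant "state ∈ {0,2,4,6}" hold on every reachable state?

Answer: INVARIANT HOLDS

Trace:
Allowed set {0,2,4,6}
Reach set: {0,6}
  0: ok
  6: ok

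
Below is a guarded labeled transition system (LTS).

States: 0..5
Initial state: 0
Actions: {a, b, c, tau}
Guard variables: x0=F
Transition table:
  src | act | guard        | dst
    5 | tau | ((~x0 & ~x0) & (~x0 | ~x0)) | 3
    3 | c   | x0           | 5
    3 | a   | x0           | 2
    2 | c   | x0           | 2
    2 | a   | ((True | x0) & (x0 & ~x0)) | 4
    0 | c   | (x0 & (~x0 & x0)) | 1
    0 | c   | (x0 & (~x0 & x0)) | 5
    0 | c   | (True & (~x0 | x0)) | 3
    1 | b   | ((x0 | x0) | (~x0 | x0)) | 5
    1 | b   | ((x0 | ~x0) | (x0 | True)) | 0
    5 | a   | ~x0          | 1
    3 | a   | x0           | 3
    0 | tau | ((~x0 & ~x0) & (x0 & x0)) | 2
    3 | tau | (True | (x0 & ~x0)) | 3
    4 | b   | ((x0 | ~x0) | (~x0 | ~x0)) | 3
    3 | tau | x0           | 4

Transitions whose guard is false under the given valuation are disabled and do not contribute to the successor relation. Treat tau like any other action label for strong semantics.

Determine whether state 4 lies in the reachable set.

Answer: UNREACHABLE

Working:
7 transition(s) survive guard evaluation.
depth 0: {0}
depth 1: {3}  total {0,3}
Reach set: {0,3}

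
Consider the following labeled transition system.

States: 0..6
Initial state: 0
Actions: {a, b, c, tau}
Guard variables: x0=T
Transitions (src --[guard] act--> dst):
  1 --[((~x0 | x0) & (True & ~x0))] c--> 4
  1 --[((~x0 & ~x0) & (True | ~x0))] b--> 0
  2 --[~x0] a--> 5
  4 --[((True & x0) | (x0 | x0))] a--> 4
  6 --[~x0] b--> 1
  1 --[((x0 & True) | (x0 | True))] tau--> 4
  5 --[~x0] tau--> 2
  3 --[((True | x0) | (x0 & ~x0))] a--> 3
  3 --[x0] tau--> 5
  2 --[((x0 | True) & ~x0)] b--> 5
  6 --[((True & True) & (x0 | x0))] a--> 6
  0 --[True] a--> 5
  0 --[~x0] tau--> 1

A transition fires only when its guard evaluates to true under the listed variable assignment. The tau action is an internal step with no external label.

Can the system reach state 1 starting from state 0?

6 transition(s) survive guard evaluation.
L0 = {0}
L1 = {5}  now seen {0,5}
Reach set: {0,5}

Answer: UNREACHABLE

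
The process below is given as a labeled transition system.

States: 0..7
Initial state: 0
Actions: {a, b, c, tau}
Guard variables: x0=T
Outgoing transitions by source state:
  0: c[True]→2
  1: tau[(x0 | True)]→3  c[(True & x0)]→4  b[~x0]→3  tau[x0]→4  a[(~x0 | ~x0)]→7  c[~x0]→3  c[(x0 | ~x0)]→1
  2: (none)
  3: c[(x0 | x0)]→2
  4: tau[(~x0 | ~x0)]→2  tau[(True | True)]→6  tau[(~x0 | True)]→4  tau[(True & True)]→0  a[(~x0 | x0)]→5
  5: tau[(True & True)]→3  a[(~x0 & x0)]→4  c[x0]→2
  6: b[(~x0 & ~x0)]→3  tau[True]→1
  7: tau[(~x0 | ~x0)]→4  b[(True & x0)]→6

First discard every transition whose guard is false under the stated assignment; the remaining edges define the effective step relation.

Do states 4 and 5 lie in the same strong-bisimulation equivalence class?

Answer: NOT BISIMILAR

Analysis:
Compute ~ classes (split until stable):
  P[0] = {{0,1,2,3,4,5,6,7}}
  P[1] = {{0,3},{1,5},{2},{4},{6},{7}}
  P[2] = {{0,3},{1},{2},{4},{5},{6},{7}}
7 equivalence class(es) (converged in 3)
4∈{4}, 5∈{5}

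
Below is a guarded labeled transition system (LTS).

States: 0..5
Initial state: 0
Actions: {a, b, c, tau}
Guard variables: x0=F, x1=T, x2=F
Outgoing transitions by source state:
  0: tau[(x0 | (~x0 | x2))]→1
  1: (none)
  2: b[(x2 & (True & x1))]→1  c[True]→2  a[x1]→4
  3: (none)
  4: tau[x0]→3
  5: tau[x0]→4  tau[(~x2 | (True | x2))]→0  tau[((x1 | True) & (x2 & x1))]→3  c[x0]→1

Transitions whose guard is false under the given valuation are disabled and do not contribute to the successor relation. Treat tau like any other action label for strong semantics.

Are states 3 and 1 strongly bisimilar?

Refine partition for ~:
  π0 = {{0,1,2,3,4,5}}
  π1 = {{0,5},{1,3,4},{2}}
  π2 = {{0},{1,3,4},{2},{5}}
Fixed point at round 3; 4 class(es).
class of 3: {1,3,4}; class of 1: {1,3,4}

Answer: BISIMILAR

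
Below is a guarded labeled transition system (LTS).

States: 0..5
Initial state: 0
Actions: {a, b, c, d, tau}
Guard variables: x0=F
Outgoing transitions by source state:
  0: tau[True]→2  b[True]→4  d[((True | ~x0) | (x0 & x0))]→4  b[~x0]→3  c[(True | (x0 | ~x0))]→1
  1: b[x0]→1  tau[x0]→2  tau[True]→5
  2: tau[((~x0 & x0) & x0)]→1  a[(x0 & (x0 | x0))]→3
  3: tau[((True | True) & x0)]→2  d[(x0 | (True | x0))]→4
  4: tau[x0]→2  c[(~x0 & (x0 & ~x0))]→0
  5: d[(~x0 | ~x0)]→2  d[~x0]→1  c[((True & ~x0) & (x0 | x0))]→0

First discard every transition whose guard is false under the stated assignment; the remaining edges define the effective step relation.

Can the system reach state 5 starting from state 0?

Answer: REACHABLE

Analysis:
After dropping false guards: 9 live edges.
Layer 0: {0}
Layer 1: {1,2,3,4}  cumulative {0,1,2,3,4}
Layer 2: {5}  cumulative {0,1,2,3,4,5}
R = {0,1,2,3,4,5}
witness 5: c·tau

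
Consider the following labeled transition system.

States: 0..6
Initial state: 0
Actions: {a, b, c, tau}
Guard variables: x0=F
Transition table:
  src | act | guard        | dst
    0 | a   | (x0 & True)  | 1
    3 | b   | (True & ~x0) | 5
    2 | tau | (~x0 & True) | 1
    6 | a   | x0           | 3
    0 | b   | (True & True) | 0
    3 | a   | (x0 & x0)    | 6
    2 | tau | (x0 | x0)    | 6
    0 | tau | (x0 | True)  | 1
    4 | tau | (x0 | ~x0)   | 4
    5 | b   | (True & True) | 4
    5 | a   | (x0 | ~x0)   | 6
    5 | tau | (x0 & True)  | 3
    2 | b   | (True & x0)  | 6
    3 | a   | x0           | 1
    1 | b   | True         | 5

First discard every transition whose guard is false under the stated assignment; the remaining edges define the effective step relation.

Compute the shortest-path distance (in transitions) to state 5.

BFS to 5:
  Layer 0: {0}
  Layer 1: {1}
  Layer 2: {5}
first hit 5 at d=2 via tau·b

Answer: 2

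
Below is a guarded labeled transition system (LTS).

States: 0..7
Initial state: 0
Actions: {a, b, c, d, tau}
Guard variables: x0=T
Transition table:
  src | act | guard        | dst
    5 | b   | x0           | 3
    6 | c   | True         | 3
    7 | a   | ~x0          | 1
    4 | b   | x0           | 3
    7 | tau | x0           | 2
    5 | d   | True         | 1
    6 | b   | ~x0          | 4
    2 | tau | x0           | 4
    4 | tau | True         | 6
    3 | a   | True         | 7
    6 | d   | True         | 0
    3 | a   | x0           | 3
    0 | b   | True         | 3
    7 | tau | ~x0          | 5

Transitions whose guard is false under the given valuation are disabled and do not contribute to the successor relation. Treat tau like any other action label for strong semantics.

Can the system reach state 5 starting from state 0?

Answer: UNREACHABLE

Working:
11 transition(s) survive guard evaluation.
L0 = {0}
L1 = {3}  now seen {0,3}
L2 = {7}  now seen {0,3,7}
L3 = {2}  now seen {0,2,3,7}
L4 = {4}  now seen {0,2,3,4,7}
L5 = {6}  now seen {0,2,3,4,6,7}
R = {0,2,3,4,6,7}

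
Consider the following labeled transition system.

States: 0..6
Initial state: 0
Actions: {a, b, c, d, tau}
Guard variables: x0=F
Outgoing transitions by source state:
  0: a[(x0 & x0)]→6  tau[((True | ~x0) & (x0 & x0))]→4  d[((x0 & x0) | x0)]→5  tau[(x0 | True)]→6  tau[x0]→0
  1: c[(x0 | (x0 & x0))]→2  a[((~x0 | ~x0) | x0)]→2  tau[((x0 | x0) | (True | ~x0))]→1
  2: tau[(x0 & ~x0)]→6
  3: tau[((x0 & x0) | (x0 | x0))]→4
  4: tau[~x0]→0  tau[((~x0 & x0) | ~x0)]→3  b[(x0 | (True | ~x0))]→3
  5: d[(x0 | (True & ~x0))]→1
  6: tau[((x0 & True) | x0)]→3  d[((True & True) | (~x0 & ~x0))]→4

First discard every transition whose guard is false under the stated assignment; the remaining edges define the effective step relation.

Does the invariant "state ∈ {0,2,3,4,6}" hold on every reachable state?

Answer: INVARIANT HOLDS

Analysis:
Allowed set {0,2,3,4,6}
Reachable = {0,3,4,6}
  0: ✓
  3: ✓
  4: ✓
  6: ✓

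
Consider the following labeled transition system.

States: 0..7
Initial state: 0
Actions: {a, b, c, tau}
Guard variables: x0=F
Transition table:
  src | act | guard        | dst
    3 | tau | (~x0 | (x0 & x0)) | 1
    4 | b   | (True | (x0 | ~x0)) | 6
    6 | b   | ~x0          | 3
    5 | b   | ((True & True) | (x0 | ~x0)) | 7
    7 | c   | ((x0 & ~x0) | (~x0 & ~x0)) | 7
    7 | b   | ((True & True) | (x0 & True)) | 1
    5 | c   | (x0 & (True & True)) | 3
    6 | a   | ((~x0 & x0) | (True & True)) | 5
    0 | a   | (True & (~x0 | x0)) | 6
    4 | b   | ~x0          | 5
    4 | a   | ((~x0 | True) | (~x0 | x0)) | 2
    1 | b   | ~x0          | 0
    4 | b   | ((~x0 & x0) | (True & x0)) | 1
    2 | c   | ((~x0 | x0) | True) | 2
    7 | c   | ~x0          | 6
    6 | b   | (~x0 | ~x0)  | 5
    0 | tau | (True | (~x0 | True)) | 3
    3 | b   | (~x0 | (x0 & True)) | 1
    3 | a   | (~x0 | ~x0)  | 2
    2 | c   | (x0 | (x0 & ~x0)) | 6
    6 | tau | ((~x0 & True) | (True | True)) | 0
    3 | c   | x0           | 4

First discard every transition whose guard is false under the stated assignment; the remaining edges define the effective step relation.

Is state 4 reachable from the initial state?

Answer: UNREACHABLE

Trace:
After dropping false guards: 18 live edges.
L0 = {0}
L1 = {3,6}  cumulative {0,3,6}
L2 = {1,2,5}  cumulative {0,1,2,3,5,6}
L3 = {7}  cumulative {0,1,2,3,5,6,7}
Reach set: {0,1,2,3,5,6,7}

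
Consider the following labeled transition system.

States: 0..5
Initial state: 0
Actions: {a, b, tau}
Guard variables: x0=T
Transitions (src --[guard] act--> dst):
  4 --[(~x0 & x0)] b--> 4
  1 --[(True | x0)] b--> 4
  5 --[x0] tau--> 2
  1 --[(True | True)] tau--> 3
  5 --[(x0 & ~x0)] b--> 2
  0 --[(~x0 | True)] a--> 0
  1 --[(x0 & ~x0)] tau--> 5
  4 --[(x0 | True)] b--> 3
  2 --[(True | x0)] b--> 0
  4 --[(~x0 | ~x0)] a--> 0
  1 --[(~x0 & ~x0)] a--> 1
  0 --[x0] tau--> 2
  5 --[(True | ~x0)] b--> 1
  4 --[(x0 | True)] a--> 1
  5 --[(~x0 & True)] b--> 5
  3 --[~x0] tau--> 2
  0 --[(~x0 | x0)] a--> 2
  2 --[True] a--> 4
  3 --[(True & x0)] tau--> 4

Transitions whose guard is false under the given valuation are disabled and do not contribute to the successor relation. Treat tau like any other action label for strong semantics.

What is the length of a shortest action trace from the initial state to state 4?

Answer: 2

Working:
Breadth-first toward 4:
  L0 = {0}
  L1 = {2}
  L2 = {4}
first hit 4 at d=2 via a·a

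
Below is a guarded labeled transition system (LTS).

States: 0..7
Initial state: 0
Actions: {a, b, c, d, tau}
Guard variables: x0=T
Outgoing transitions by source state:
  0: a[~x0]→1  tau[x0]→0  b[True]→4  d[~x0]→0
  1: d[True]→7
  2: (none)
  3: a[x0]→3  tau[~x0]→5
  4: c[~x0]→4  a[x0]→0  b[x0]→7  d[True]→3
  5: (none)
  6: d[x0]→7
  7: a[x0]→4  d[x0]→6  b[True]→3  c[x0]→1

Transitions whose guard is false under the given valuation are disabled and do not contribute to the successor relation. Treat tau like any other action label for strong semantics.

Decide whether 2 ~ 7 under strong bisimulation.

Answer: NOT BISIMILAR

Trace:
Refine partition for ~:
  round 0: {{0,1,2,3,4,5,6,7}}
  round 1: {{0},{1,6},{2,5},{3},{4},{7}}
6 equivalence class(es) (converged in 2)
class of 2: {2,5}; class of 7: {7}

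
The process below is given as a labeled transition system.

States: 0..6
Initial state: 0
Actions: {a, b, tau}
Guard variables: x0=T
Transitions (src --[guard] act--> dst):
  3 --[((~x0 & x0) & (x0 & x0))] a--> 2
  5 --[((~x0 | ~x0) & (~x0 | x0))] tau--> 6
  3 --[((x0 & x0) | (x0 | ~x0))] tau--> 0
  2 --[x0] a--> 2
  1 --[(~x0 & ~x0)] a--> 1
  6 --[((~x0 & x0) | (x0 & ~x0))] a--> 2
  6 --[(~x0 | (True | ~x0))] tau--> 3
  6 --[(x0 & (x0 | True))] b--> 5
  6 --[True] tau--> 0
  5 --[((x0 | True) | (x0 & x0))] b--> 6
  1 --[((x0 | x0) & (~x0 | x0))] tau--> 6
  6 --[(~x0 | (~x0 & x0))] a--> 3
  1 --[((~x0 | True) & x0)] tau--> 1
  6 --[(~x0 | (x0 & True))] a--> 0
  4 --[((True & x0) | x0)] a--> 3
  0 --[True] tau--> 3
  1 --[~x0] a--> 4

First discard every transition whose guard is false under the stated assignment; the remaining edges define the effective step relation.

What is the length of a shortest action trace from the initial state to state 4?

Answer: UNREACHABLE

Working:
Layered search for 4:
  L0 = {0}
  L1 = {3}
4 never appears.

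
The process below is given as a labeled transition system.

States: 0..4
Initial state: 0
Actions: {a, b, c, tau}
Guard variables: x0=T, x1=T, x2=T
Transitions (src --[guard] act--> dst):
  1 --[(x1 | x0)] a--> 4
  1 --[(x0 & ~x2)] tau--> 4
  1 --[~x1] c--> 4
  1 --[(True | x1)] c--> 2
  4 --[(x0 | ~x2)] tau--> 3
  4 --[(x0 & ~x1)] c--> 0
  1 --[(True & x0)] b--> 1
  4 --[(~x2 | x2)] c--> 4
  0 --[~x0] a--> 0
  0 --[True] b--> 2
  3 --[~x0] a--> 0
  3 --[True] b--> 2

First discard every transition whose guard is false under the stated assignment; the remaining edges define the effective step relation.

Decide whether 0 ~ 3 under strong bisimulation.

Compute ~ classes (split until stable):
  P[0] = {{0,1,2,3,4}}
  P[1] = {{0,3},{1},{2},{4}}
Fixed point at round 2; 4 class(es).
class of 0: {0,3}; class of 3: {0,3}

Answer: BISIMILAR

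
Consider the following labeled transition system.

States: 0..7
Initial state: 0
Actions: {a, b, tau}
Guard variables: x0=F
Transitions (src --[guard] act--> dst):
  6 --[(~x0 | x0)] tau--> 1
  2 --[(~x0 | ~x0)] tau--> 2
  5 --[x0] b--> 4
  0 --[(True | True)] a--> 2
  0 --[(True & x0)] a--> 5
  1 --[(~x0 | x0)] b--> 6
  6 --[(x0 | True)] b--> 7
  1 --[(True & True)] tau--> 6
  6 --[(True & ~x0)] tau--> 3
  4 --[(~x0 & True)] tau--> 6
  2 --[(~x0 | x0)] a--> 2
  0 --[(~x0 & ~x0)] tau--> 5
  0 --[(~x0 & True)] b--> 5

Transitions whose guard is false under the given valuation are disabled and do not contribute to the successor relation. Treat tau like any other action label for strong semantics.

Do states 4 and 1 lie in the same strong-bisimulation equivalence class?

Answer: NOT BISIMILAR

Working:
Compute ~ classes (split until stable):
  P[0] = {{0,1,2,3,4,5,6,7}}
  P[1] = {{0},{1,6},{2},{3,5,7},{4}}
  P[2] = {{0},{1},{2},{3,5,7},{4},{6}}
stable after 3 split(s): 6 block(s)
4∈{4}, 1∈{1}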